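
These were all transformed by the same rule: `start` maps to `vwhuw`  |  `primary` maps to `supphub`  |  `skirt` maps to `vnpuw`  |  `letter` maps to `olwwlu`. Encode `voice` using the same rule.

yvpfl

The shift depends on letter class: consonant s→v is +3, but vowel a→h is +7. The rule splits by letter class: vowels +7, consonants +3.
Applying it to voice: v(cons)+3=y, o(vowel)+7=v, i(vowel)+7=p, c(cons)+3=f, e(vowel)+7=l.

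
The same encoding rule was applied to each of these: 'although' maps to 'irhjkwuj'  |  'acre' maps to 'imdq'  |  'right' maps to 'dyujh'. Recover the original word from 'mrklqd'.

clover

a(0)→i(8) and l(11)→r(17) fit y≡15x+8 (mod 26); the inverse of 15 mod 26 is 7. Treating letters as 0–25, the rule is x ↦ 15x + 8 (mod 26).
Undoing it on mrklqd: m(12)→7·(12−8)≡2=c; r(17)→7·(17−8)≡11=l; k(10)→7·(10−8)≡14=o; l(11)→7·(11−8)≡21=v; q(16)→7·(16−8)≡4=e; d(3)→7·(3−8)≡17=r (all mod 26).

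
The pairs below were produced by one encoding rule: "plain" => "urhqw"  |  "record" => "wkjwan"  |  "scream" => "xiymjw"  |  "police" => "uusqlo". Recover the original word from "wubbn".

In plain: p→u is +5, l→r is +6, a→h is +7, i→q is +8 — the shift increases by 1 each position. Letter i (0-indexed) is shifted by i+5, so successive shifts are 5, 6, 7, ….
Decoding wubbn: w−5=r, u−6=o, b−7=u, b−8=t, n−9=e.

route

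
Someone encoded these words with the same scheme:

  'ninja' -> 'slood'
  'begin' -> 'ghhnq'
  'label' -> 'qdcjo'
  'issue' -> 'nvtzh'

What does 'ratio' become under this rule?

wdunr

Shifts by position in ninja: pos 0: n→s (+5), pos 1: i→l (+3), pos 2: n→o (+1), pos 3: j→o (+5), pos 4: a→d (+3) — repeating every 3. It's a Vigenère-style cipher with numeric key [5,3,1]: position i shifts by key[i mod 3].
For ratio: r+5=w, a+3=d, t+1=u, i+5=n, o+3=r.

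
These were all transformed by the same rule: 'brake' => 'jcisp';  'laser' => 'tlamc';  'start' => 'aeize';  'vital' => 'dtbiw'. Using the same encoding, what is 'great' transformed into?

A repeating key of period 3 is used — shifts +8, +11, +8 over and over.
Applying it to great: g+8=o, r+11=c, e+8=m, a+8=i, t+11=e.

ocmie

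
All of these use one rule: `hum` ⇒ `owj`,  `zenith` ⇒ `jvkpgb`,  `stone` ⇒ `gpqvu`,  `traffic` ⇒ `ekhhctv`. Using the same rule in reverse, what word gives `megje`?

The output letters match the input read backwards, each shifted +2: hum reversed is muh. The word is reversed, then every letter is shifted forward by 2.
Reversing it on megje: shift back: m−2=k, e−2=c, g−2=e, j−2=h, e−2=c → kcehc; then reverse → check.

check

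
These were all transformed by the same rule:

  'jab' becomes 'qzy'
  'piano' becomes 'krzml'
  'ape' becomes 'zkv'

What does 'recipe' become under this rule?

Each pair mirrors across the alphabet (j↔q, a↔z, b↔y): positions sum to 25. Each letter is replaced by its mirror in the alphabet: a↔z, b↔y, c↔x, and so on (the Atbash cipher).
For recipe: r↔i, e↔v, c↔x, i↔r, p↔k, e↔v.

ivxrkv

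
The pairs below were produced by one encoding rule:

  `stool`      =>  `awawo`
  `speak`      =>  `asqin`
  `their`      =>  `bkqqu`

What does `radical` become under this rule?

zdpqfmt

Shifts by position in stool: pos 0: s→a (+8), pos 1: t→w (+3), pos 2: o→a (+12), pos 3: o→w (+8), pos 4: l→o (+3) — repeating every 3. The shifts repeat in a cycle of length 3: positions 0,1,… shift by +8, +3, +12, then the pattern repeats.
For radical: r+8=z, a+3=d, d+12=p, i+8=q, c+3=f, a+12=m, l+8=t.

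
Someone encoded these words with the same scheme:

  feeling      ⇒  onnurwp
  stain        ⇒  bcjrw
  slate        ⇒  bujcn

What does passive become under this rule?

Compare letters: f→o is +9, e→n is +9, e→n is +9 — a constant shift. Every letter moves 9 places later in the alphabet, wrapping around z→a.
Applying it to passive: p+9=y, a+9=j, s+9=b, s+9=b, i+9=r, v+9=e, e+9=n.

yjbbren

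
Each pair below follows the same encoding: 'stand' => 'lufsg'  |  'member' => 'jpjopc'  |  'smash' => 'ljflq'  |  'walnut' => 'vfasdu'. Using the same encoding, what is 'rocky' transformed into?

s(18)→l(11) and t(19)→u(20) fit y≡9x+5 (mod 26); the inverse of 9 mod 26 is 3. Each letter's alphabet position (a=0..z=25) is mapped through 9·x+5 mod 26 — an affine cipher.
For rocky: r(17)→9·17+5≡2=c; o(14)→9·14+5≡1=b; c(2)→9·2+5≡23=x; k(10)→9·10+5≡17=r; y(24)→9·24+5≡13=n (all mod 26).

cbxrn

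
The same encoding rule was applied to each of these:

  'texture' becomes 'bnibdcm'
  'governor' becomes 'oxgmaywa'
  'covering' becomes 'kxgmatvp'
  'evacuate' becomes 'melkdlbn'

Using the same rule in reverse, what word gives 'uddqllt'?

Shifts by position in texture: pos 0: t→b (+8), pos 1: e→n (+9), pos 2: x→i (+11), pos 3: t→b (+8), pos 4: u→d (+9), pos 5: r→c (+11) — repeating every 3. A repeating key of period 3 is used — shifts +8, +9, +11 over and over.
Undoing it on uddqllt: u−8=m, d−9=u, d−11=s, q−8=i, l−9=c, l−11=a, t−8=l.

musical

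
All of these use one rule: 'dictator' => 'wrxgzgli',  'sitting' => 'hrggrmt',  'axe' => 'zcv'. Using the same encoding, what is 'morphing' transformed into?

nliksrmt

Each pair mirrors across the alphabet (d↔w, i↔r, c↔x): positions sum to 25. Each letter is replaced by its mirror in the alphabet: a↔z, b↔y, c↔x, and so on (the Atbash cipher).
Applying it to morphing: m↔n, o↔l, r↔i, p↔k, h↔s, i↔r, n↔m, g↔t.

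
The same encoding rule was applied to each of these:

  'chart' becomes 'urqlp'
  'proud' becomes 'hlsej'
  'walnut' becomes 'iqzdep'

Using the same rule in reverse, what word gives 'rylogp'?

hermit

Each letter's alphabet position (a=0..z=25) is mapped through 15·x+16 mod 26 — an affine cipher.
Reversing it on rylogp: r(17)→7·(17−16)≡7=h; y(24)→7·(24−16)≡4=e; l(11)→7·(11−16)≡17=r; o(14)→7·(14−16)≡12=m; g(6)→7·(6−16)≡8=i; p(15)→7·(15−16)≡19=t (all mod 26).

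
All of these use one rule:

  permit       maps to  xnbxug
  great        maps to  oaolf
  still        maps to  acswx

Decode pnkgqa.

heaven

In permit: p→x is +8, e→n is +9, r→b is +10, m→x is +11 — the shift increases by 1 each position. The shift increases by 1 at each position, starting from +8: 8, 9, 10, ….
Undoing it on pnkgqa: p−8=h, n−9=e, k−10=a, g−11=v, q−12=e, a−13=n.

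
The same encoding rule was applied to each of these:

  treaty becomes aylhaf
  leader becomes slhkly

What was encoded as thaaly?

Each letter is shifted forward by 7 in the alphabet (a Caesar shift of +7).
Decoding thaaly: t−7=m, h−7=a, a−7=t, a−7=t, l−7=e, y−7=r.

matter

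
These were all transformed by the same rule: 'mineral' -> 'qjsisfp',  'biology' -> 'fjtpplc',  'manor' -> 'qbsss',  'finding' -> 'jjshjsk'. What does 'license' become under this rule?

pjhioxi

A repeating key of period 3 is used — shifts +4, +1, +5 over and over.
Applying it to license: l+4=p, i+1=j, c+5=h, e+4=i, n+1=o, s+5=x, e+4=i.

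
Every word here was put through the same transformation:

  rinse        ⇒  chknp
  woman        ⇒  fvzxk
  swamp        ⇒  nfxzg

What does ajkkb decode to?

funny

This is an affine cipher: with a=0,…,z=25, each position x becomes (11x+23) mod 26.
Undoing it on ajkkb: a(0)→19·(0−23)≡5=f; j(9)→19·(9−23)≡20=u; k(10)→19·(10−23)≡13=n; k(10)→19·(10−23)≡13=n; b(1)→19·(1−23)≡24=y (all mod 26).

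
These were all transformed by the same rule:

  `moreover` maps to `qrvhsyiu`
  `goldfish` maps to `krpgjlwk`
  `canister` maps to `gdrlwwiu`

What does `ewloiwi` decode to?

Shifts by position in moreover: pos 0: m→q (+4), pos 1: o→r (+3), pos 2: r→v (+4), pos 3: e→h (+3) — repeating every 2. The shifts repeat in a cycle of length 2: positions 0,1,… shift by +4, +3, then the pattern repeats.
Decoding ewloiwi: e−4=a, w−3=t, l−4=h, o−3=l, i−4=e, w−3=t, i−4=e.

athlete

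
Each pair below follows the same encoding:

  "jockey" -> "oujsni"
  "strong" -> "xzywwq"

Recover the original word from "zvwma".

upper

In jockey: j→o is +5, o→u is +6, c→j is +7, k→s is +8 — the shift increases by 1 each position. Each letter shifts forward by (position + 5), i.e. 5, 6, 7, … — the shift grows by one for each successive letter.
Reversing it on zvwma: z−5=u, v−6=p, w−7=p, m−8=e, a−9=r.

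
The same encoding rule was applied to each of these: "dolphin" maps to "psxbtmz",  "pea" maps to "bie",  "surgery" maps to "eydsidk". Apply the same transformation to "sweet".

eiiif

Two shifts are in play — +4 for a/e/i/o/u, +12 for every other letter.
For sweet: s(cons)+12=e, w(cons)+12=i, e(vowel)+4=i, e(vowel)+4=i, t(cons)+12=f.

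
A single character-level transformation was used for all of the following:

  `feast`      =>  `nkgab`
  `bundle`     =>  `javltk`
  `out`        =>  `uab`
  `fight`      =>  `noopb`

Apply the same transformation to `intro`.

ovbzu

The shift depends on letter class: consonant f→n is +8, but vowel e→k is +6. Two shifts are in play — +6 for a/e/i/o/u, +8 for every other letter.
For intro: i(vowel)+6=o, n(cons)+8=v, t(cons)+8=b, r(cons)+8=z, o(vowel)+6=u.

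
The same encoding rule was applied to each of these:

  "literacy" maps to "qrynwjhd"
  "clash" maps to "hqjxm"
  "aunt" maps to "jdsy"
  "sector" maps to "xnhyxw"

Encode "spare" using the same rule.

The shift depends on letter class: consonant l→q is +5, but vowel i→r is +9. Two shifts are in play — +9 for a/e/i/o/u, +5 for every other letter.
Applying it to spare: s(cons)+5=x, p(cons)+5=u, a(vowel)+9=j, r(cons)+5=w, e(vowel)+9=n.

xujwn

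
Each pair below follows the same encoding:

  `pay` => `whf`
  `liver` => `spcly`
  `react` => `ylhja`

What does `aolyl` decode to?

there

Compare letters: p→w is +7, a→h is +7, y→f is +7 — a constant shift. It's a constant shift of +7 (ROT7).
Undoing it on aolyl: a−7=t, o−7=h, l−7=e, y−7=r, l−7=e.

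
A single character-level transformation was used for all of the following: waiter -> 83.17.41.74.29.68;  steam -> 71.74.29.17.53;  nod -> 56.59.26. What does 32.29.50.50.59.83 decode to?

w(#23)→83 and a(#1)→17: differences scale by 3, so n = 3·pos + 14. The formula is n = 3×(alphabet index, a=1) + 14.
Undoing it on 32.29.50.50.59.83: 32→(32−14)÷3=6=f, 29→(29−14)÷3=5=e, 50→(50−14)÷3=12=l, 50→(50−14)÷3=12=l, 59→(59−14)÷3=15=o, 83→(83−14)÷3=23=w.

fellow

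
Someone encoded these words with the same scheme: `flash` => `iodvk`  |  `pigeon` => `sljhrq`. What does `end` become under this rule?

hqg

Each letter is shifted forward by 3 in the alphabet (a Caesar shift of +3).
On end: e+3=h, n+3=q, d+3=g.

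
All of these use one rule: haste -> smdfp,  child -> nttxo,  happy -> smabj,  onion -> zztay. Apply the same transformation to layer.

It's a Vigenère-style cipher with numeric key [11,12]: position i shifts by key[i mod 2].
On layer: l+11=w, a+12=m, y+11=j, e+12=q, r+11=c.

wmjqc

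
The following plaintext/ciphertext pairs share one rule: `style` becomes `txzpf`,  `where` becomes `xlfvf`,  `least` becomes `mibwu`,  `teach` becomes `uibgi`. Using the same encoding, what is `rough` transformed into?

ssvki

It's a Vigenère-style cipher with numeric key [1,4]: position i shifts by key[i mod 2].
For rough: r+1=s, o+4=s, u+1=v, g+4=k, h+1=i.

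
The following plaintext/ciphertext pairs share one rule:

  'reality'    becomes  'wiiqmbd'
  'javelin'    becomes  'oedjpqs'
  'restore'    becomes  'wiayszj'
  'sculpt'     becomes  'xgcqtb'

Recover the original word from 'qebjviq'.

Shifts by position in reality: pos 0: r→w (+5), pos 1: e→i (+4), pos 2: a→i (+8), pos 3: l→q (+5), pos 4: i→m (+4), pos 5: t→b (+8) — repeating every 3. A repeating key of period 3 is used — shifts +5, +4, +8 over and over.
Undoing it on qebjviq: q−5=l, e−4=a, b−8=t, j−5=e, v−4=r, i−8=a, q−5=l.

lateral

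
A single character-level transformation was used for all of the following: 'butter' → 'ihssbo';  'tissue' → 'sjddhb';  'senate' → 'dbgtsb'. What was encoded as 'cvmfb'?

lodge

Treating letters as 0–25, the rule is x ↦ 15x + 19 (mod 26).
Reversing it on cvmfb: c(2)→7·(2−19)≡11=l; v(21)→7·(21−19)≡14=o; m(12)→7·(12−19)≡3=d; f(5)→7·(5−19)≡6=g; b(1)→7·(1−19)≡4=e (all mod 26).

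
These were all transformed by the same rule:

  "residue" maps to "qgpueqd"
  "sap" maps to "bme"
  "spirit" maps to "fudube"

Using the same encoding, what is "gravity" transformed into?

Two steps: reverse the string, then apply a Caesar shift of +12.
On gravity: reverse → ytivarg; then shift: y+12=k, t+12=f, i+12=u, v+12=h, a+12=m, r+12=d, g+12=s.

kfuhmds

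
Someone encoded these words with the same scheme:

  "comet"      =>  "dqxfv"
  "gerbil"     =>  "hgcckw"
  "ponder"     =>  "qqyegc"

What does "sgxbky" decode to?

Shifts by position in comet: pos 0: c→d (+1), pos 1: o→q (+2), pos 2: m→x (+11), pos 3: e→f (+1), pos 4: t→v (+2) — repeating every 3. It's a Vigenère-style cipher with numeric key [1,2,11]: position i shifts by key[i mod 3].
Undoing it on sgxbky: s−1=r, g−2=e, x−11=m, b−1=a, k−2=i, y−11=n.

remain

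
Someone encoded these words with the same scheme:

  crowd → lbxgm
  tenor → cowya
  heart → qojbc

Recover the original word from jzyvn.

Shifts by position in crowd: pos 0: c→l (+9), pos 1: r→b (+10), pos 2: o→x (+9), pos 3: w→g (+10) — repeating every 2. It's a Vigenère-style cipher with numeric key [9,10]: position i shifts by key[i mod 2].
Decoding jzyvn: j−9=a, z−10=p, y−9=p, v−10=l, n−9=e.

apple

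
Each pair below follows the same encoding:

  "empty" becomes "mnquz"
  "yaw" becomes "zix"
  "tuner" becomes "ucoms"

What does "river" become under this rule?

Vowels shift forward by 8 and consonants shift forward by 1.
For river: r(cons)+1=s, i(vowel)+8=q, v(cons)+1=w, e(vowel)+8=m, r(cons)+1=s.

sqwms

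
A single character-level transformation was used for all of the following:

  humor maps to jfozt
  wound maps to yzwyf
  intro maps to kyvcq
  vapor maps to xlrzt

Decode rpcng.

It's a Vigenère-style cipher with numeric key [2,11]: position i shifts by key[i mod 2].
Decoding rpcng: r−2=p, p−11=e, c−2=a, n−11=c, g−2=e.

peace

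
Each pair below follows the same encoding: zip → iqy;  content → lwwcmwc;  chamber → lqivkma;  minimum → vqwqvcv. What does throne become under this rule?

The shift depends on letter class: consonant z→i is +9, but vowel i→q is +8. The rule splits by letter class: vowels +8, consonants +9.
On throne: t(cons)+9=c, h(cons)+9=q, r(cons)+9=a, o(vowel)+8=w, n(cons)+9=w, e(vowel)+8=m.

cqawwm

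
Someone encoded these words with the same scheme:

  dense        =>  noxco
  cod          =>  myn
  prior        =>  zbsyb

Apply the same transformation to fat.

pkd

Compare letters: d→n is +10, e→o is +10, n→x is +10 — a constant shift. Every letter moves 10 places later in the alphabet, wrapping around z→a.
For fat: f+10=p, a+10=k, t+10=d.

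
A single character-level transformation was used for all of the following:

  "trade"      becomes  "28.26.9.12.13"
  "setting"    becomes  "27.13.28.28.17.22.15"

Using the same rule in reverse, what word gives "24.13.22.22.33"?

Letters become their 1-based position plus 8 (so a→9, b→10, …).
Decoding 24.13.22.22.33: 24→(24−8)÷1=16=p, 13→(13−8)÷1=5=e, 22→(22−8)÷1=14=n, 22→(22−8)÷1=14=n, 33→(33−8)÷1=25=y.

penny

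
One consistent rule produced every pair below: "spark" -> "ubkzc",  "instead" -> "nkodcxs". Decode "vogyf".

The output letters match the input read backwards, each shifted +10: spark reversed is kraps. Read the word backwards and shift each letter +10.
Undoing it on vogyf: shift back: v−10=l, o−10=e, g−10=w, y−10=o, f−10=v → lewov; then reverse → vowel.

vowel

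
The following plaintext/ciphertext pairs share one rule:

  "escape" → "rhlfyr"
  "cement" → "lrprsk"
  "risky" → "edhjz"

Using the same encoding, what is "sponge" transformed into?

hyvsxr

Treating letters as 0–25, the rule is x ↦ 3x + 5 (mod 26).
On sponge: s(18)→3·18+5≡7=h; p(15)→3·15+5≡24=y; o(14)→3·14+5≡21=v; n(13)→3·13+5≡18=s; g(6)→3·6+5≡23=x; e(4)→3·4+5≡17=r (all mod 26).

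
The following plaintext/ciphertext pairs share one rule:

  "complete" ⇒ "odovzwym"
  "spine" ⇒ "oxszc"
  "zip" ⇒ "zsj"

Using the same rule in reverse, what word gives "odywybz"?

promote

The output letters match the input read backwards, each shifted +10: complete reversed is etelpmoc. Two steps: reverse the string, then apply a Caesar shift of +10.
Decoding odywybz: shift back: o−10=e, d−10=t, y−10=o, w−10=m, y−10=o, b−10=r, z−10=p → etomorp; then reverse → promote.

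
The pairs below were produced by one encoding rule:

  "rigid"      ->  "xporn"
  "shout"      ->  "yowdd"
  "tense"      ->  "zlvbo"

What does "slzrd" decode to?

In rigid: r→x is +6, i→p is +7, g→o is +8, i→r is +9 — the shift increases by 1 each position. Letter i (0-indexed) is shifted by i+6, so successive shifts are 6, 7, 8, ….
Undoing it on slzrd: s−6=m, l−7=e, z−8=r, r−9=i, d−10=t.

merit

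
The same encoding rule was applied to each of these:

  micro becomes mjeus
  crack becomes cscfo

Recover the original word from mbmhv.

In micro: m→m is +0, i→j is +1, c→e is +2, r→u is +3 — the shift increases by 1 each position. Letter i (0-indexed) is shifted by i+0, so successive shifts are 0, 1, 2, ….
Undoing it on mbmhv: m−0=m, b−1=a, m−2=k, h−3=e, v−4=r.

maker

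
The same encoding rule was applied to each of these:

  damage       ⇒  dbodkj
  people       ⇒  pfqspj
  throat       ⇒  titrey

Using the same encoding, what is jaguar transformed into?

In damage: d→d is +0, a→b is +1, m→o is +2, a→d is +3 — the shift increases by 1 each position. The shift increases by 1 at each position, starting from +0: 0, 1, 2, ….
On jaguar: j+0=j, a+1=b, g+2=i, u+3=x, a+4=e, r+5=w.

jbixew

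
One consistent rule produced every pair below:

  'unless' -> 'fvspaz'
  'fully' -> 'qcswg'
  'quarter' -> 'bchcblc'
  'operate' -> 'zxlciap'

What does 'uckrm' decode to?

judge

Shifts by position in unless: pos 0: u→f (+11), pos 1: n→v (+8), pos 2: l→s (+7), pos 3: e→p (+11), pos 4: s→a (+8), pos 5: s→z (+7) — repeating every 3. A repeating key of period 3 is used — shifts +11, +8, +7 over and over.
Decoding uckrm: u−11=j, c−8=u, k−7=d, r−11=g, m−8=e.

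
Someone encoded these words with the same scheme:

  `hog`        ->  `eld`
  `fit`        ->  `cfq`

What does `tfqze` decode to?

witch

Compare letters: h→e is +23, o→l is +23, g→d is +23 — a constant shift. Every letter moves 23 places later in the alphabet, wrapping around z→a.
Undoing it on tfqze: t−23=w, f−23=i, q−23=t, z−23=c, e−23=h.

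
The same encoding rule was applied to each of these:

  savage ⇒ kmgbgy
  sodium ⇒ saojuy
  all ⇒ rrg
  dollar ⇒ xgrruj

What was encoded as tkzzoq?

The output letters match the input read backwards, each shifted +6: savage reversed is egavas. The word is reversed, then every letter is shifted forward by 6.
Reversing it on tkzzoq: shift back: t−6=n, k−6=e, z−6=t, z−6=t, o−6=i, q−6=k → nettik; then reverse → kitten.

kitten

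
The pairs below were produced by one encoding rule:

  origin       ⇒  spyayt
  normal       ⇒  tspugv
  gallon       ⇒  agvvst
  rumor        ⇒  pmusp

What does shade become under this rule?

ozgdc

This is an affine cipher: with a=0,…,z=25, each position x becomes (25x+6) mod 26.
For shade: s(18)→25·18+6≡14=o; h(7)→25·7+6≡25=z; a(0)→25·0+6≡6=g; d(3)→25·3+6≡3=d; e(4)→25·4+6≡2=c (all mod 26).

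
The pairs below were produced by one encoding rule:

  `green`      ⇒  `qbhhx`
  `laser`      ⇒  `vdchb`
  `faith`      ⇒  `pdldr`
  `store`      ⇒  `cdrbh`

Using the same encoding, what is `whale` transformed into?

The shift depends on letter class: consonant g→q is +10, but vowel e→h is +3. Two shifts are in play — +3 for a/e/i/o/u, +10 for every other letter.
For whale: w(cons)+10=g, h(cons)+10=r, a(vowel)+3=d, l(cons)+10=v, e(vowel)+3=h.

grdvh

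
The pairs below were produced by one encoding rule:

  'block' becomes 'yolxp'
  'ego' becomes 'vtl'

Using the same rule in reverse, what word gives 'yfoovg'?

Each letter is replaced by its mirror in the alphabet: a↔z, b↔y, c↔x, and so on (the Atbash cipher).
Decoding yfoovg: y↔b, f↔u, o↔l, o↔l, v↔e, g↔t.

bullet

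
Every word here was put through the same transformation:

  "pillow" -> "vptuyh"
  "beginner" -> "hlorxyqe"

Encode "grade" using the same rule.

myimo

In pillow: p→v is +6, i→p is +7, l→t is +8, l→u is +9 — the shift increases by 1 each position. The shift increases by 1 at each position, starting from +6: 6, 7, 8, ….
On grade: g+6=m, r+7=y, a+8=i, d+9=m, e+10=o.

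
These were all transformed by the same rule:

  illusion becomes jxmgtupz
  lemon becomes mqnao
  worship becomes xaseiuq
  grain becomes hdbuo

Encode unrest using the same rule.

vzsqtf

It's a Vigenère-style cipher with numeric key [1,12]: position i shifts by key[i mod 2].
For unrest: u+1=v, n+12=z, r+1=s, e+12=q, s+1=t, t+12=f.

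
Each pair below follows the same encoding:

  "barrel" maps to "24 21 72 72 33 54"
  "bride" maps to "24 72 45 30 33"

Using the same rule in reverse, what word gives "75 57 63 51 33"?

b(#2)→24 and a(#1)→21: differences scale by 3, so n = 3·pos + 18. The formula is n = 3×(alphabet index, a=1) + 18.
Reversing it on 75 57 63 51 33: 75→(75−18)÷3=19=s, 57→(57−18)÷3=13=m, 63→(63−18)÷3=15=o, 51→(51−18)÷3=11=k, 33→(33−18)÷3=5=e.

smoke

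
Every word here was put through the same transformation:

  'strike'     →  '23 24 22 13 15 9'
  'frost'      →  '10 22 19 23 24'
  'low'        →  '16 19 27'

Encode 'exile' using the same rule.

9 28 13 16 9

s is letter #19 and maps to 23: an offset of 4. Letters become their 1-based position plus 4 (so a→5, b→6, …).
On exile: e=5→9, x=24→28, i=9→13, l=12→16, e=5→9.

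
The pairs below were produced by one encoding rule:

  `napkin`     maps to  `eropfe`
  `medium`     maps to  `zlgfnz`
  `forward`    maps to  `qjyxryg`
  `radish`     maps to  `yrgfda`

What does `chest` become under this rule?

This is an affine cipher: with a=0,…,z=25, each position x becomes (5x+17) mod 26.
On chest: c(2)→5·2+17≡1=b; h(7)→5·7+17≡0=a; e(4)→5·4+17≡11=l; s(18)→5·18+17≡3=d; t(19)→5·19+17≡8=i (all mod 26).

baldi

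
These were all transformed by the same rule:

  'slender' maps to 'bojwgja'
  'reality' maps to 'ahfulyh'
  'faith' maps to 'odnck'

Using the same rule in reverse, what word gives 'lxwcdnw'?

curtain

Shifts by position in slender: pos 0: s→b (+9), pos 1: l→o (+3), pos 2: e→j (+5), pos 3: n→w (+9), pos 4: d→g (+3), pos 5: e→j (+5) — repeating every 3. The shifts repeat in a cycle of length 3: positions 0,1,… shift by +9, +3, +5, then the pattern repeats.
Reversing it on lxwcdnw: l−9=c, x−3=u, w−5=r, c−9=t, d−3=a, n−5=i, w−9=n.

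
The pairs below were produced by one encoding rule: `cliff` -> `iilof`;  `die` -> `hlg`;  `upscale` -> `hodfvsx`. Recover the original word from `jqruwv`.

The word is reversed, then every letter is shifted forward by 3.
Undoing it on jqruwv: shift back: j−3=g, q−3=n, r−3=o, u−3=r, w−3=t, v−3=s → gnorts; then reverse → strong.

strong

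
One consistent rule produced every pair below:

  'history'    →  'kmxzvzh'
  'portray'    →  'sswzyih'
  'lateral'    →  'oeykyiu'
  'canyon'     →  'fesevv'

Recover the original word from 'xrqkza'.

In history: h→k is +3, i→m is +4, s→x is +5, t→z is +6 — the shift increases by 1 each position. Each letter shifts forward by (position + 3), i.e. 3, 4, 5, … — the shift grows by one for each successive letter.
Reversing it on xrqkza: x−3=u, r−4=n, q−5=l, k−6=e, z−7=s, a−8=s.

unless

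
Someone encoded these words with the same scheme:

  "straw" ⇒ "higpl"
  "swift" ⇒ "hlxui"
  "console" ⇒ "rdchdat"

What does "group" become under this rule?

Compare letters: s→h is +15, t→i is +15, r→g is +15 — a constant shift. This is a Caesar cipher with shift 15.
Applying it to group: g+15=v, r+15=g, o+15=d, u+15=j, p+15=e.

vgdje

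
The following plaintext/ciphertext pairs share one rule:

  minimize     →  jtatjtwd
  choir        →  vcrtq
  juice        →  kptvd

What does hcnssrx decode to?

shallow

m(12)→j(9) and i(8)→t(19) fit y≡17x+13 (mod 26); the inverse of 17 mod 26 is 23. This is an affine cipher: with a=0,…,z=25, each position x becomes (17x+13) mod 26.
Decoding hcnssrx: h(7)→23·(7−13)≡18=s; c(2)→23·(2−13)≡7=h; n(13)→23·(13−13)≡0=a; s(18)→23·(18−13)≡11=l; s(18)→23·(18−13)≡11=l; r(17)→23·(17−13)≡14=o; x(23)→23·(23−13)≡22=w (all mod 26).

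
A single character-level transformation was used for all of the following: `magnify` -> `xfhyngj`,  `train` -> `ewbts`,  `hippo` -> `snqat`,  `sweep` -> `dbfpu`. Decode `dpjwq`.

Shifts by position in magnify: pos 0: m→x (+11), pos 1: a→f (+5), pos 2: g→h (+1), pos 3: n→y (+11), pos 4: i→n (+5), pos 5: f→g (+1) — repeating every 3. It's a Vigenère-style cipher with numeric key [11,5,1]: position i shifts by key[i mod 3].
Decoding dpjwq: d−11=s, p−5=k, j−1=i, w−11=l, q−5=l.

skill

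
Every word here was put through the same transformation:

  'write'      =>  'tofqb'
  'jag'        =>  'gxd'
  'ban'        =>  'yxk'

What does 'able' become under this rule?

This is a Caesar cipher with shift 23.
Applying it to able: a+23=x, b+23=y, l+23=i, e+23=b.

xyib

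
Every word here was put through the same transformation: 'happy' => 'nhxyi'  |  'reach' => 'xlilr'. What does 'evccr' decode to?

youth

In happy: h→n is +6, a→h is +7, p→x is +8, p→y is +9 — the shift increases by 1 each position. The shift increases by 1 at each position, starting from +6: 6, 7, 8, ….
Undoing it on evccr: e−6=y, v−7=o, c−8=u, c−9=t, r−10=h.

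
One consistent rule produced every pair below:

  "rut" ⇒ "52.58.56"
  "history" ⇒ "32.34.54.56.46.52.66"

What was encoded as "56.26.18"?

tea

r(#18)→52 and u(#21)→58: differences scale by 2, so n = 2·pos + 16. The formula is n = 2×(alphabet index, a=1) + 16.
Decoding 56.26.18: 56→(56−16)÷2=20=t, 26→(26−16)÷2=5=e, 18→(18−16)÷2=1=a.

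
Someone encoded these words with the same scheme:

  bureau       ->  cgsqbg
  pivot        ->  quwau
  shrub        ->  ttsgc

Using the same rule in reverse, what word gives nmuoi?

Shifts by position in bureau: pos 0: b→c (+1), pos 1: u→g (+12), pos 2: r→s (+1), pos 3: e→q (+12) — repeating every 2. A repeating key of period 2 is used — shifts +1, +12 over and over.
Undoing it on nmuoi: n−1=m, m−12=a, u−1=t, o−12=c, i−1=h.

match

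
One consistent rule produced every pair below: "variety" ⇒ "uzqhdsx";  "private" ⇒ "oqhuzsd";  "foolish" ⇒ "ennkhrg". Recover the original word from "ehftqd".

Compare letters: v→u is +25, a→z is +25, r→q is +25 — a constant shift. Every letter moves 25 places later in the alphabet, wrapping around z→a.
Undoing it on ehftqd: e−25=f, h−25=i, f−25=g, t−25=u, q−25=r, d−25=e.

figure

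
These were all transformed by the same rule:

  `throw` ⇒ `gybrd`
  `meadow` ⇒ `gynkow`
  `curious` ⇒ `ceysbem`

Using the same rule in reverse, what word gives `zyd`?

top

The output letters match the input read backwards, each shifted +10: throw reversed is worht. Two steps: reverse the string, then apply a Caesar shift of +10.
Reversing it on zyd: shift back: z−10=p, y−10=o, d−10=t → pot; then reverse → top.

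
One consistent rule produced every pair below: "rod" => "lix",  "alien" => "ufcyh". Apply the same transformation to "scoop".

Compare letters: r→l is +20, o→i is +20, d→x is +20 — a constant shift. Every letter moves 20 places later in the alphabet, wrapping around z→a.
For scoop: s+20=m, c+20=w, o+20=i, o+20=i, p+20=j.

mwiij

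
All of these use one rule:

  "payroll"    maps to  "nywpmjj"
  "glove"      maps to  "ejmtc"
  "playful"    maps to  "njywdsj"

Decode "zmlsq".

bonus

Compare letters: p→n is +24, a→y is +24, y→w is +24 — a constant shift. Each letter is shifted forward by 24 in the alphabet (a Caesar shift of +24).
Reversing it on zmlsq: z−24=b, m−24=o, l−24=n, s−24=u, q−24=s.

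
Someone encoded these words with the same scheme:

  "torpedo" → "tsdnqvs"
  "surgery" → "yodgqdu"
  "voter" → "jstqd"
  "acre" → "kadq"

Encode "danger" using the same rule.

t(19)→t(19) and o(14)→s(18) fit y≡21x+10 (mod 26); the inverse of 21 mod 26 is 5. This is an affine cipher: with a=0,…,z=25, each position x becomes (21x+10) mod 26.
On danger: d(3)→21·3+10≡21=v; a(0)→21·0+10≡10=k; n(13)→21·13+10≡23=x; g(6)→21·6+10≡6=g; e(4)→21·4+10≡16=q; r(17)→21·17+10≡3=d (all mod 26).

vkxgqd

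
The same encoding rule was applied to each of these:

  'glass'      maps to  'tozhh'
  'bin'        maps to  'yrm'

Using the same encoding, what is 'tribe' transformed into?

giryv

This is the alphabet-reversal cipher (Atbash): a becomes z, b becomes y, etc.
On tribe: t↔g, r↔i, i↔r, b↔y, e↔v.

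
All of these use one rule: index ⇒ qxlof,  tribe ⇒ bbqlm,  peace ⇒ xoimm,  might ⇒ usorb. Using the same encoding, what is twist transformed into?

bgqcb

A repeating key of period 2 is used — shifts +8, +10 over and over.
For twist: t+8=b, w+10=g, i+8=q, s+10=c, t+8=b.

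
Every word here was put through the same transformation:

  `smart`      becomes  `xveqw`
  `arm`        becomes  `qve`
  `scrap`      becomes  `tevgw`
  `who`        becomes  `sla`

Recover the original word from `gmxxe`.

The output letters match the input read backwards, each shifted +4: smart reversed is trams. Two steps: reverse the string, then apply a Caesar shift of +4.
Reversing it on gmxxe: shift back: g−4=c, m−4=i, x−4=t, x−4=t, e−4=a → citta; then reverse → attic.

attic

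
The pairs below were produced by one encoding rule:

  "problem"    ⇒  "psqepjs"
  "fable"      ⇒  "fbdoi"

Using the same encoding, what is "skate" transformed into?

slcwi

In problem: p→p is +0, r→s is +1, o→q is +2, b→e is +3 — the shift increases by 1 each position. The shift increases by 1 at each position, starting from +0: 0, 1, 2, ….
On skate: s+0=s, k+1=l, a+2=c, t+3=w, e+4=i.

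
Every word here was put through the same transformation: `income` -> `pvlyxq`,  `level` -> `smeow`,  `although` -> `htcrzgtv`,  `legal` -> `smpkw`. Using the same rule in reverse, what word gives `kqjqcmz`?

In income: i→p is +7, n→v is +8, c→l is +9, o→y is +10 — the shift increases by 1 each position. The shift increases by 1 at each position, starting from +7: 7, 8, 9, ….
Decoding kqjqcmz: k−7=d, q−8=i, j−9=a, q−10=g, c−11=r, m−12=a, z−13=m.

diagram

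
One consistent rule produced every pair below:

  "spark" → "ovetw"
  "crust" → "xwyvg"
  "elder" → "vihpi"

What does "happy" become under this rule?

cttel

Two steps: reverse the string, then apply a Caesar shift of +4.
For happy: reverse → yppah; then shift: y+4=c, p+4=t, p+4=t, a+4=e, h+4=l.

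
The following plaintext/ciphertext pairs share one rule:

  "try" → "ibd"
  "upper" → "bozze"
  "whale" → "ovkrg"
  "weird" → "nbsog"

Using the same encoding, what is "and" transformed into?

Read the word backwards and shift each letter +10.
For and: reverse → dna; then shift: d+10=n, n+10=x, a+10=k.

nxk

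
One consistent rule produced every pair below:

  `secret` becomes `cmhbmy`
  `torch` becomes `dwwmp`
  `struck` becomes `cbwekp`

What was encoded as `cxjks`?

speak

Shifts by position in secret: pos 0: s→c (+10), pos 1: e→m (+8), pos 2: c→h (+5), pos 3: r→b (+10), pos 4: e→m (+8), pos 5: t→y (+5) — repeating every 3. A repeating key of period 3 is used — shifts +10, +8, +5 over and over.
Reversing it on cxjks: c−10=s, x−8=p, j−5=e, k−10=a, s−8=k.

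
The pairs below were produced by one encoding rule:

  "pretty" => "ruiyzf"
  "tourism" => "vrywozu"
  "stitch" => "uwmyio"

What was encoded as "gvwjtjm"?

essence

In pretty: p→r is +2, r→u is +3, e→i is +4, t→y is +5 — the shift increases by 1 each position. Each letter shifts forward by (position + 2), i.e. 2, 3, 4, … — the shift grows by one for each successive letter.
Decoding gvwjtjm: g−2=e, v−3=s, w−4=s, j−5=e, t−6=n, j−7=c, m−8=e.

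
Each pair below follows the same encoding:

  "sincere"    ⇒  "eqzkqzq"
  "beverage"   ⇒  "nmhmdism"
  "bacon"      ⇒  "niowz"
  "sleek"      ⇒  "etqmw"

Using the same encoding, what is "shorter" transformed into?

epazfmd

Shifts by position in sincere: pos 0: s→e (+12), pos 1: i→q (+8), pos 2: n→z (+12), pos 3: c→k (+8) — repeating every 2. It's a Vigenère-style cipher with numeric key [12,8]: position i shifts by key[i mod 2].
For shorter: s+12=e, h+8=p, o+12=a, r+8=z, t+12=f, e+8=m, r+12=d.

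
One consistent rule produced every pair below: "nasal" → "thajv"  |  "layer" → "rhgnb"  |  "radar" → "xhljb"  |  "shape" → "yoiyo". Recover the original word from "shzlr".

The shift increases by 1 at each position, starting from +6: 6, 7, 8, ….
Decoding shzlr: s−6=m, h−7=a, z−8=r, l−9=c, r−10=h.

march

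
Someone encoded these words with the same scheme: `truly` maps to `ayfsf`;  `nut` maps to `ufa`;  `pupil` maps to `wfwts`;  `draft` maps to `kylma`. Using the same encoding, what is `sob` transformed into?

Vowels shift forward by 11 and consonants shift forward by 7.
On sob: s(cons)+7=z, o(vowel)+11=z, b(cons)+7=i.

zzi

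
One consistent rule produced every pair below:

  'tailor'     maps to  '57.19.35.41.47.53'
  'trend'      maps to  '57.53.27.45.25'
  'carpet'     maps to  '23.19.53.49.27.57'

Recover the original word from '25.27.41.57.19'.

delta

With a=1..z=26, the number is 2·pos + 17.
Decoding 25.27.41.57.19: 25→(25−17)÷2=4=d, 27→(27−17)÷2=5=e, 41→(41−17)÷2=12=l, 57→(57−17)÷2=20=t, 19→(19−17)÷2=1=a.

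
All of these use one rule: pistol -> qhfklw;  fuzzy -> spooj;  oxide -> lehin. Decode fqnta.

Treating letters as 0–25, the rule is x ↦ 5x + 19 (mod 26).
Reversing it on fqnta: f(5)→21·(5−19)≡18=s; q(16)→21·(16−19)≡15=p; n(13)→21·(13−19)≡4=e; t(19)→21·(19−19)≡0=a; a(0)→21·(0−19)≡17=r (all mod 26).

spear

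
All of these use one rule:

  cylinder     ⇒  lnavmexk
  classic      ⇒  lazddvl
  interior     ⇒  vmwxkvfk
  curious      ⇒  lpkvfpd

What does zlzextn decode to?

academy

c(2)→l(11) and y(24)→n(13) fit y≡19x+25 (mod 26); the inverse of 19 mod 26 is 11. This is an affine cipher: with a=0,…,z=25, each position x becomes (19x+25) mod 26.
Decoding zlzextn: z(25)→11·(25−25)≡0=a; l(11)→11·(11−25)≡2=c; z(25)→11·(25−25)≡0=a; e(4)→11·(4−25)≡3=d; x(23)→11·(23−25)≡4=e; t(19)→11·(19−25)≡12=m; n(13)→11·(13−25)≡24=y (all mod 26).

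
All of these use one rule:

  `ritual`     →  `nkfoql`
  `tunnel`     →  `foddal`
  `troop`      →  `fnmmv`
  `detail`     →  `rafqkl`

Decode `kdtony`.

injury

r(17)→n(13) and i(8)→k(10) fit y≡9x+16 (mod 26); the inverse of 9 mod 26 is 3. This is an affine cipher: with a=0,…,z=25, each position x becomes (9x+16) mod 26.
Reversing it on kdtony: k(10)→3·(10−16)≡8=i; d(3)→3·(3−16)≡13=n; t(19)→3·(19−16)≡9=j; o(14)→3·(14−16)≡20=u; n(13)→3·(13−16)≡17=r; y(24)→3·(24−16)≡24=y (all mod 26).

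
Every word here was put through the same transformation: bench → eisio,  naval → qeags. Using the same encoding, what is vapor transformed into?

In bench: b→e is +3, e→i is +4, n→s is +5, c→i is +6 — the shift increases by 1 each position. Letter i (0-indexed) is shifted by i+3, so successive shifts are 3, 4, 5, ….
For vapor: v+3=y, a+4=e, p+5=u, o+6=u, r+7=y.

yeuuy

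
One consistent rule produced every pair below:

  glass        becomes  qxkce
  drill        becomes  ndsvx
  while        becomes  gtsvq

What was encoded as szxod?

The shifts repeat in a cycle of length 3: positions 0,1,… shift by +10, +12, +10, then the pattern repeats.
Decoding szxod: s−10=i, z−12=n, x−10=n, o−10=e, d−12=r.

inner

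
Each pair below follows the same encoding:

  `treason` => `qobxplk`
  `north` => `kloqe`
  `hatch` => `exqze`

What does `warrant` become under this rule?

Every letter moves 23 places later in the alphabet, wrapping around z→a.
For warrant: w+23=t, a+23=x, r+23=o, r+23=o, a+23=x, n+23=k, t+23=q.

txooxkq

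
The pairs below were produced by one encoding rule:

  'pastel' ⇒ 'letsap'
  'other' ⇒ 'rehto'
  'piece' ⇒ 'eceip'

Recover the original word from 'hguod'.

The output letters match the input read backwards: pastel reversed is letsap. It's just the letters in reverse order.
Decoding hguod: then reverse → dough.

dough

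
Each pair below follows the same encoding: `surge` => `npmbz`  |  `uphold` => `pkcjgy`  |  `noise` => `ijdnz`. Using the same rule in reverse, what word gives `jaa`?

Every letter moves 21 places later in the alphabet, wrapping around z→a.
Decoding jaa: j−21=o, a−21=f, a−21=f.

off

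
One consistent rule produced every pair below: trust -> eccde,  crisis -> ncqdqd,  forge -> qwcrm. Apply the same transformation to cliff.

The shift depends on letter class: consonant t→e is +11, but vowel u→c is +8. Two shifts are in play — +8 for a/e/i/o/u, +11 for every other letter.
For cliff: c(cons)+11=n, l(cons)+11=w, i(vowel)+8=q, f(cons)+11=q, f(cons)+11=q.

nwqqq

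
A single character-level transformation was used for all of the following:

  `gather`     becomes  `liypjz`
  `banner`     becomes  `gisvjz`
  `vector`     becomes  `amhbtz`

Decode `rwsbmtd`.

Shifts by position in gather: pos 0: g→l (+5), pos 1: a→i (+8), pos 2: t→y (+5), pos 3: h→p (+8) — repeating every 2. A repeating key of period 2 is used — shifts +5, +8 over and over.
Undoing it on rwsbmtd: r−5=m, w−8=o, s−5=n, b−8=t, m−5=h, t−8=l, d−5=y.

monthly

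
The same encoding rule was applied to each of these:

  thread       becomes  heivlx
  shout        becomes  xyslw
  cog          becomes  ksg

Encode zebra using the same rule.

evfid

The output letters match the input read backwards, each shifted +4: thread reversed is daerht. The word is reversed, then every letter is shifted forward by 4.
Applying it to zebra: reverse → arbez; then shift: a+4=e, r+4=v, b+4=f, e+4=i, z+4=d.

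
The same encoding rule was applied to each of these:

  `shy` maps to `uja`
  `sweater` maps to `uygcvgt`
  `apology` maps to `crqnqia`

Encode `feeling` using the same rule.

Compare letters: s→u is +2, h→j is +2, y→a is +2 — a constant shift. Every letter moves 2 places later in the alphabet, wrapping around z→a.
For feeling: f+2=h, e+2=g, e+2=g, l+2=n, i+2=k, n+2=p, g+2=i.

hggnkpi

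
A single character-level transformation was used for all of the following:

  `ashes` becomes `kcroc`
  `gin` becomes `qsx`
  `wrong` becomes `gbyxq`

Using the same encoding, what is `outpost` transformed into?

yedzycd

Compare letters: a→k is +10, s→c is +10, h→r is +10 — a constant shift. This is a Caesar cipher with shift 10.
On outpost: o+10=y, u+10=e, t+10=d, p+10=z, o+10=y, s+10=c, t+10=d.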